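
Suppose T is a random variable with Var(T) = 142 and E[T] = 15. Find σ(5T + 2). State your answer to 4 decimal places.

59.5819

Var(5T + 2) = (5)²·142 = 3550
σ(5T + 2) = √3550 ≈ 59.5819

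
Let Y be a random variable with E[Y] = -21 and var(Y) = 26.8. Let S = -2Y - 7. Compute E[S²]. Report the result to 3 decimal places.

1332.200

E[-2Y - 7] = -2·-21 − 7 = 35
var(-2Y - 7) = (-2)²·26.8 = 107.2
E[S²] = var(S) + (E[S])² = 107.2 + (35)² = 1332.2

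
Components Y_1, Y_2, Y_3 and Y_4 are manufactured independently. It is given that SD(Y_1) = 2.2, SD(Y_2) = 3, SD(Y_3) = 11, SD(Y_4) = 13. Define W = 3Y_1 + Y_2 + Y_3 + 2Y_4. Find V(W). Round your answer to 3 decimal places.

849.560

V(Y_1) = 4.84, V(Y_2) = 9, V(Y_3) = 121, V(Y_4) = 169
By independence, V(W) = (3)²V(Y_1) + (1)²V(Y_2) + (1)²V(Y_3) + (2)²V(Y_4)
= (3)²·4.84 + (1)²·9 + (1)²·121 + (2)²·169 = 849.56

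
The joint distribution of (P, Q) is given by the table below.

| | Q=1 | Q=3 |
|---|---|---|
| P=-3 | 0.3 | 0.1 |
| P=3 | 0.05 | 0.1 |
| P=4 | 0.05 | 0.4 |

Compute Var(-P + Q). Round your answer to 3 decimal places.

8.128

E[P] = 1.05,  E[Q] = 2.2,  E[PQ] = 4.25
Var(P) = 12.15 − (1.05)² = 11.0475;  Var(Q) = 5.8 − (2.2)² = 0.96
cov(P,Q) = 4.25 − (1.05)(2.2) = 1.94
Var(-P + Q) = (-1)²·11.0475 + (1)²·0.96 + 2·(-1)·(1)·1.94 = 8.1275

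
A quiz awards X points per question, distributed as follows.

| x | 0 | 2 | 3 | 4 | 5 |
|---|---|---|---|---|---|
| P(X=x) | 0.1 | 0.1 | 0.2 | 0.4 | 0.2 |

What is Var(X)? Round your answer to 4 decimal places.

2.0400

E[X] = (0)(0.1) + (2)(0.1) + (3)(0.2) + (4)(0.4) + (5)(0.2) = 3.4
E[X²] = (0)²(0.1) + (2)²(0.1) + (3)²(0.2) + (4)²(0.4) + (5)²(0.2) = 13.6
Var(X) = E[X²] − (E[X])² = 13.6 − (3.4)² = 2.04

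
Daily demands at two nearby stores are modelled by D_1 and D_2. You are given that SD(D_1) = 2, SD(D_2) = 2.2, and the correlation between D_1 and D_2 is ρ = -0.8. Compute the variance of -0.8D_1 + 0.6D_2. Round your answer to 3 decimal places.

7.682

Var(D_1) = (2)² = 4;  Var(D_2) = (2.2)² = 4.84
Cov(D_1,D_2) = ρ·SD(D_1)·SD(D_2) = -0.8·2·2.2 = -3.52
Var(-0.8D_1 + 0.6D_2) = (-0.8)²·Var(D_1) + (0.6)²·Var(D_2) + 2·(-0.8)·(0.6)·Cov(D_1,D_2)
= 0.64·4 + 0.36·4.84 + -0.96·-3.52 = 7.6816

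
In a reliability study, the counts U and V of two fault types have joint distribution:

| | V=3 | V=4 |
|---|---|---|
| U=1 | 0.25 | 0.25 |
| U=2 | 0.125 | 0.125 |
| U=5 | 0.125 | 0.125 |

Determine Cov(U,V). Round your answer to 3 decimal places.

0.000

E[U] = 2.25,  E[V] = 3.5
E[UV] = 7.875
Cov(U,V) = E[UV] − E[U]E[V] = 7.875 − (2.25)(3.5) = 0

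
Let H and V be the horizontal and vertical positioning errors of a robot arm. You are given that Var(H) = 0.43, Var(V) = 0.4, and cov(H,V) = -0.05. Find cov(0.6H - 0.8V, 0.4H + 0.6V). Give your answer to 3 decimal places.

cov(0.6H - 0.8V, 0.4H + 0.6V) = (0.6)(0.4)Var(H) + (-0.8)(0.6)Var(V) + [(0.6)(0.6) + (-0.8)(0.4)]cov(H,V)
= 0.24·0.43 + -0.48·0.4 + 0.04·-0.05 = -0.0908

-0.091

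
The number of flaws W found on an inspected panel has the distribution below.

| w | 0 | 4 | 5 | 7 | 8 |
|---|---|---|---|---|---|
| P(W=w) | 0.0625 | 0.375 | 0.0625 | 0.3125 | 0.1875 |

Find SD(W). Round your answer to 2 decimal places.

E[W] = (0)(0.0625) + (4)(0.375) + (5)(0.0625) + (7)(0.3125) + (8)(0.1875) = 5.5
E[W²] = (0)²(0.0625) + (4)²(0.375) + (5)²(0.0625) + (7)²(0.3125) + (8)²(0.1875) = 34.875
Var(W) = E[W²] − (E[W])² = 34.875 − (5.5)² = 4.625
SD(W) = √4.625 ≈ 2.15

2.15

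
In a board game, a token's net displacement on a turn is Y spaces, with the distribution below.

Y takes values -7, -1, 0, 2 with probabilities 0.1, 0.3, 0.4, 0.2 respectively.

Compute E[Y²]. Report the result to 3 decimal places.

6.000

E[Y²] = (-7)²(0.1) + (-1)²(0.3) + (0)²(0.4) + (2)²(0.2) = 6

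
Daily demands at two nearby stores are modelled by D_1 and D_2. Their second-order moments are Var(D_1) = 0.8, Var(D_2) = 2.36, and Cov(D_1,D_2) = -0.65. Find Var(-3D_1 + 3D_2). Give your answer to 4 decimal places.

Var(-3D_1 + 3D_2) = (-3)²·Var(D_1) + (3)²·Var(D_2) + 2·(-3)·(3)·Cov(D_1,D_2)
= 9·0.8 + 9·2.36 + -18·-0.65 = 40.14

40.1400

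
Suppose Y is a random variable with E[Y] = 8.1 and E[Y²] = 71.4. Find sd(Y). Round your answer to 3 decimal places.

2.406

Var(Y) = 71.4 − (8.1)² = 5.79
sd(Y) = √5.79 ≈ 2.406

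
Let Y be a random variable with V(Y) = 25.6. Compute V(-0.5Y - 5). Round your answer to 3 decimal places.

V(-0.5Y - 5) = (-0.5)²·V(Y) = 0.25·25.6 = 6.4

6.400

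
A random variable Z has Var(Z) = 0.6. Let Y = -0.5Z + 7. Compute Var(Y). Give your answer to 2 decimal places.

Var(-0.5Z + 7) = (-0.5)²·Var(Z) = 0.25·0.6 = 0.15

0.15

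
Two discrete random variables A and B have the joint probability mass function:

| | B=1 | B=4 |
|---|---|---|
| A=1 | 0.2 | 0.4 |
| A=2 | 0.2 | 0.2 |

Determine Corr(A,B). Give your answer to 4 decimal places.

-0.1667

E[A] = 1.4,  E[B] = 2.8
E[AB] = 3.8
Cov(A,B) = E[AB] − E[A]E[B] = 3.8 − (1.4)(2.8) = -0.12
var(A) = 0.24,  var(B) = 2.16
ρ = -0.12 / √(0.24·2.16) ≈ -0.1667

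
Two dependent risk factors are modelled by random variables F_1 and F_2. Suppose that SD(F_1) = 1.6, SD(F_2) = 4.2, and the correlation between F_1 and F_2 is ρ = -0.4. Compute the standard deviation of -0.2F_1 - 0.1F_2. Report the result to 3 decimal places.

Var(F_1) = (1.6)² = 2.56;  Var(F_2) = (4.2)² = 17.64
Cov(F_1,F_2) = ρ·SD(F_1)·SD(F_2) = -0.4·1.6·4.2 = -2.688
Var(-0.2F_1 - 0.1F_2) = (-0.2)²·Var(F_1) + (-0.1)²·Var(F_2) + 2·(-0.2)·(-0.1)·Cov(F_1,F_2)
= 0.04·2.56 + 0.01·17.64 + 0.04·-2.688 = 0.17128
SD(-0.2F_1 - 0.1F_2) = √0.17128 ≈ 0.414

0.414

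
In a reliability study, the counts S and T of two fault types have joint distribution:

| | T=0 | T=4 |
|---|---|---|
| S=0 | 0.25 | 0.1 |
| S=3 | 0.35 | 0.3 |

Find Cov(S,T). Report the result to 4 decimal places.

E[S] = 1.95,  E[T] = 1.6
E[ST] = 3.6
Cov(S,T) = E[ST] − E[S]E[T] = 3.6 − (1.95)(1.6) = 0.48

0.4800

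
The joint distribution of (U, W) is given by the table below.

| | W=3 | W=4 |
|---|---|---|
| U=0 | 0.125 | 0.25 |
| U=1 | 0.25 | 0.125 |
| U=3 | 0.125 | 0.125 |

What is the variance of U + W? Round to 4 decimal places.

E[U] = 1.125,  E[W] = 3.5,  E[UW] = 3.875
var(U) = 2.625 − (1.125)² = 1.359375;  var(W) = 12.5 − (3.5)² = 0.25
cov(U,W) = 3.875 − (1.125)(3.5) = -0.0625
var(U + W) = (1)²·1.359375 + (1)²·0.25 + 2·(1)·(1)·-0.0625 = 1.484375

1.4844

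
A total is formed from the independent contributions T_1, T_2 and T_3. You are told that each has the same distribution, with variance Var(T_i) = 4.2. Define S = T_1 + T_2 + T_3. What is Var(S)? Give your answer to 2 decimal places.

12.60

By independence, Var(S) = (1)²Var(T_1) + (1)²Var(T_2) + (1)²Var(T_3)
= (1)²·4.2 + (1)²·4.2 + (1)²·4.2 = 12.6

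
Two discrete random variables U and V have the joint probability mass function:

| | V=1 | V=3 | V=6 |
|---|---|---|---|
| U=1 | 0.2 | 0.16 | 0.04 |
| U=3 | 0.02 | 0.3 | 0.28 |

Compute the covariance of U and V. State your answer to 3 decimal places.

0.976

E[U] = 2.2,  E[V] = 3.52
E[UV] = 8.72
cov(U,V) = E[UV] − E[U]E[V] = 8.72 − (2.2)(3.52) = 0.976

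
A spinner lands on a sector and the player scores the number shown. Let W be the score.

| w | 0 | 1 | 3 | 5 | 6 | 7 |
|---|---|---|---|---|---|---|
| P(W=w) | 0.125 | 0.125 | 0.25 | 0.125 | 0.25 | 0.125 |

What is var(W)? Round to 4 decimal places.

E[W] = (0)(0.125) + (1)(0.125) + (3)(0.25) + (5)(0.125) + (6)(0.25) + (7)(0.125) = 3.875
E[W²] = (0)²(0.125) + (1)²(0.125) + (3)²(0.25) + (5)²(0.125) + (6)²(0.25) + (7)²(0.125) = 20.625
var(W) = E[W²] − (E[W])² = 20.625 − (3.875)² = 5.609375

5.6094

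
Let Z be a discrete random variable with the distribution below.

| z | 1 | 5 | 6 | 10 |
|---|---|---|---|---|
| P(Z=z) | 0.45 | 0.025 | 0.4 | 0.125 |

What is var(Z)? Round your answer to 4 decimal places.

10.1244

E[Z] = (1)(0.45) + (5)(0.025) + (6)(0.4) + (10)(0.125) = 4.225
E[Z²] = (1)²(0.45) + (5)²(0.025) + (6)²(0.4) + (10)²(0.125) = 27.975
var(Z) = E[Z²] − (E[Z])² = 27.975 − (4.225)² = 10.124375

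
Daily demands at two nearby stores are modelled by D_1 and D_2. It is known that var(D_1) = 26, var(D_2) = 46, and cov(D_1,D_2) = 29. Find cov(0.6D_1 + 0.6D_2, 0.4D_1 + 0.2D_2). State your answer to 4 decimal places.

cov(0.6D_1 + 0.6D_2, 0.4D_1 + 0.2D_2) = (0.6)(0.4)var(D_1) + (0.6)(0.2)var(D_2) + [(0.6)(0.2) + (0.6)(0.4)]cov(D_1,D_2)
= 0.24·26 + 0.12·46 + 0.36·29 = 22.2

22.2000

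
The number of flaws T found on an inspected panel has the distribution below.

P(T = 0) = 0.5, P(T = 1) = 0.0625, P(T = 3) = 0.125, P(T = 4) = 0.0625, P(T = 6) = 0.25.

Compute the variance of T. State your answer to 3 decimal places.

E[T] = (0)(0.5) + (1)(0.0625) + (3)(0.125) + (4)(0.0625) + (6)(0.25) = 2.1875
E[T²] = (0)²(0.5) + (1)²(0.0625) + (3)²(0.125) + (4)²(0.0625) + (6)²(0.25) = 11.1875
var(T) = E[T²] − (E[T])² = 11.1875 − (2.1875)² = 6.40234375

6.402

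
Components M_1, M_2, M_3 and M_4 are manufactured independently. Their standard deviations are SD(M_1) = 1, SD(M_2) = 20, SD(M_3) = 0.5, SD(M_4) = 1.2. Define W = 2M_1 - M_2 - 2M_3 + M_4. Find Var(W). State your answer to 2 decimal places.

Var(M_1) = 1, Var(M_2) = 400, Var(M_3) = 0.25, Var(M_4) = 1.44
By independence, Var(W) = (2)²Var(M_1) + (-1)²Var(M_2) + (-2)²Var(M_3) + (1)²Var(M_4)
= (2)²·1 + (-1)²·400 + (-2)²·0.25 + (1)²·1.44 = 406.44

406.44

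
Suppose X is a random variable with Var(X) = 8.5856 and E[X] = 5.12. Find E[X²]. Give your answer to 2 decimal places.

34.80

E[X²] = Var(X) + (E[X])² = 8.5856 + (5.12)² = 34.8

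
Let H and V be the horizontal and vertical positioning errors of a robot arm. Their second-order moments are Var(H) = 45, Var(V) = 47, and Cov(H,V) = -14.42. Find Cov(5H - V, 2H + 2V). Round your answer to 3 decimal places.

Cov(5H - V, 2H + 2V) = (5)(2)Var(H) + (-1)(2)Var(V) + [(5)(2) + (-1)(2)]Cov(H,V)
= 10·45 + -2·47 + 8·-14.42 = 240.64

240.640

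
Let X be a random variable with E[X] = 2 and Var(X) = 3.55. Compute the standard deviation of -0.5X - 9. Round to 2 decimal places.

0.94

Var(-0.5X - 9) = (-0.5)²·3.55 = 0.8875
σ(-0.5X - 9) = √0.8875 ≈ 0.94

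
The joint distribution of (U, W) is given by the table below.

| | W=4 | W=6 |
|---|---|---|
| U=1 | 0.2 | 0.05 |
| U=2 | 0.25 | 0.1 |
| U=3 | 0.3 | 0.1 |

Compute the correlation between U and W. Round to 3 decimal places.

E[U] = 2.15,  E[W] = 4.5
E[UW] = 9.7
cov(U,W) = E[UW] − E[U]E[W] = 9.7 − (2.15)(4.5) = 0.025
Var(U) = 0.6275,  Var(W) = 0.75
ρ = 0.025 / √(0.6275·0.75) ≈ 0.036

0.036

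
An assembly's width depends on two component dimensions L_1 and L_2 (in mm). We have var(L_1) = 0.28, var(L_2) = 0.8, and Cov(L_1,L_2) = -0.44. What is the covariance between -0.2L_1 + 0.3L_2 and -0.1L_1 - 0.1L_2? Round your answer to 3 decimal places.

-0.014

Cov(-0.2L_1 + 0.3L_2, -0.1L_1 - 0.1L_2) = (-0.2)(-0.1)var(L_1) + (0.3)(-0.1)var(L_2) + [(-0.2)(-0.1) + (0.3)(-0.1)]Cov(L_1,L_2)
= 0.02·0.28 + -0.03·0.8 + -0.01·-0.44 = -0.014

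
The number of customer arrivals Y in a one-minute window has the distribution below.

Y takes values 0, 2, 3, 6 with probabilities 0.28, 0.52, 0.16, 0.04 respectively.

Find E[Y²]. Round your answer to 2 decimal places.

E[Y²] = (0)²(0.28) + (2)²(0.52) + (3)²(0.16) + (6)²(0.04) = 4.96

4.96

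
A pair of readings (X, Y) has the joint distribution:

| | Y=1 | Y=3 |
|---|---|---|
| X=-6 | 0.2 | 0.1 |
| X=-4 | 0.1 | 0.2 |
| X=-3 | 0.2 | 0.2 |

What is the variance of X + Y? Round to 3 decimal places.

E[X] = -4.2,  E[Y] = 2,  E[XY] = -8.2
Var(X) = 19.2 − (-4.2)² = 1.56;  Var(Y) = 5 − (2)² = 1
Cov(X,Y) = -8.2 − (-4.2)(2) = 0.2
Var(X + Y) = (1)²·1.56 + (1)²·1 + 2·(1)·(1)·0.2 = 2.96

2.960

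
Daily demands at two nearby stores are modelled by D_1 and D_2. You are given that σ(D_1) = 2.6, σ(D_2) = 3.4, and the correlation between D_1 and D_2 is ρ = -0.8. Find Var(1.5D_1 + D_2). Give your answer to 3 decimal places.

Var(D_1) = (2.6)² = 6.76;  Var(D_2) = (3.4)² = 11.56
Cov(D_1,D_2) = ρ·σ(D_1)·σ(D_2) = -0.8·2.6·3.4 = -7.072
Var(1.5D_1 + D_2) = (1.5)²·Var(D_1) + (1)²·Var(D_2) + 2·(1.5)·(1)·Cov(D_1,D_2)
= 2.25·6.76 + 1·11.56 + 3·-7.072 = 5.554

5.554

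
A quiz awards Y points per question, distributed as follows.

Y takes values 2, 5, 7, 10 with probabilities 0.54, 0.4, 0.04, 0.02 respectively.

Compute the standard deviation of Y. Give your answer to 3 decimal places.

E[Y] = (2)(0.54) + (5)(0.4) + (7)(0.04) + (10)(0.02) = 3.56
E[Y²] = (2)²(0.54) + (5)²(0.4) + (7)²(0.04) + (10)²(0.02) = 16.12
V(Y) = E[Y²] − (E[Y])² = 16.12 − (3.56)² = 3.4464
SD(Y) = √3.4464 ≈ 1.856

1.856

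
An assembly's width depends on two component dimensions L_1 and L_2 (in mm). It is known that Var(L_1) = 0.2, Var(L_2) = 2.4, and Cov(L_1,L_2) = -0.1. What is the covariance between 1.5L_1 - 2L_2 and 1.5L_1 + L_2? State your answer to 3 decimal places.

Cov(1.5L_1 - 2L_2, 1.5L_1 + L_2) = (1.5)(1.5)Var(L_1) + (-2)(1)Var(L_2) + [(1.5)(1) + (-2)(1.5)]Cov(L_1,L_2)
= 2.25·0.2 + -2·2.4 + -1.5·-0.1 = -4.2

-4.200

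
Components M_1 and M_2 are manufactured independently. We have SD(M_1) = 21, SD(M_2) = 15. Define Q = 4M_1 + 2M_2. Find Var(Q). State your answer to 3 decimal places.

Var(M_1) = 441, Var(M_2) = 225
By independence, Var(Q) = (4)²Var(M_1) + (2)²Var(M_2)
= (4)²·441 + (2)²·225 = 7956

7956.000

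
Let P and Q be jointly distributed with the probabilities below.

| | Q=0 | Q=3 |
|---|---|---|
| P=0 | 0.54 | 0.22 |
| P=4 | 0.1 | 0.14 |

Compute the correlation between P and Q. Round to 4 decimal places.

0.2615

E[P] = 0.96,  E[Q] = 1.08
E[PQ] = 1.68
cov(P,Q) = E[PQ] − E[P]E[Q] = 1.68 − (0.96)(1.08) = 0.6432
var(P) = 2.9184,  var(Q) = 2.0736
ρ = 0.6432 / √(2.9184·2.0736) ≈ 0.2615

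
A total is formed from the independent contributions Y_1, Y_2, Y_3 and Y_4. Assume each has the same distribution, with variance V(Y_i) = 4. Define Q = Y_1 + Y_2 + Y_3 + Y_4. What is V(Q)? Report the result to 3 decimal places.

By independence, V(Q) = (1)²V(Y_1) + (1)²V(Y_2) + (1)²V(Y_3) + (1)²V(Y_4)
= (1)²·4 + (1)²·4 + (1)²·4 + (1)²·4 = 16

16.000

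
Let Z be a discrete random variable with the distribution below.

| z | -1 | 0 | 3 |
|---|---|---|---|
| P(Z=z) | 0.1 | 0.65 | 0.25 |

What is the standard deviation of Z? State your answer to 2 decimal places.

E[Z] = (-1)(0.1) + (0)(0.65) + (3)(0.25) = 0.65
E[Z²] = (-1)²(0.1) + (0)²(0.65) + (3)²(0.25) = 2.35
Var(Z) = E[Z²] − (E[Z])² = 2.35 − (0.65)² = 1.9275
σ(Z) = √1.9275 ≈ 1.39

1.39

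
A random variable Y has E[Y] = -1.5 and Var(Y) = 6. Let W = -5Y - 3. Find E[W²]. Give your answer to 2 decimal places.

E[-5Y - 3] = -5·-1.5 − 3 = 4.5
Var(-5Y - 3) = (-5)²·6 = 150
E[W²] = Var(W) + (E[W])² = 150 + (4.5)² = 170.25

170.25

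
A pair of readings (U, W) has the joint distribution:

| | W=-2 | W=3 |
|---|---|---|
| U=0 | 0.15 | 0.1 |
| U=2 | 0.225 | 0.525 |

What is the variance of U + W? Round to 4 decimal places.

7.7344

E[U] = 1.5,  E[W] = 1.125,  E[UW] = 2.25
V(U) = 3 − (1.5)² = 0.75;  V(W) = 7.125 − (1.125)² = 5.859375
Cov(U,W) = 2.25 − (1.5)(1.125) = 0.5625
V(U + W) = (1)²·0.75 + (1)²·5.859375 + 2·(1)·(1)·0.5625 = 7.734375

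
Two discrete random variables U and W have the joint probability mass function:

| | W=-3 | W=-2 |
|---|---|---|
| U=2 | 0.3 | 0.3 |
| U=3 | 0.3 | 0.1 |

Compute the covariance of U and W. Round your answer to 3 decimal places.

E[U] = 2.4,  E[W] = -2.6
E[UW] = -6.3
Cov(U,W) = E[UW] − E[U]E[W] = -6.3 − (2.4)(-2.6) = -0.06

-0.060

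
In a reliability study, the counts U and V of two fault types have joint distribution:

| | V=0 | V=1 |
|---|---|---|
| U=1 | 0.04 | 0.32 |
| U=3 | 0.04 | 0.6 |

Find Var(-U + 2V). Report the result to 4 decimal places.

E[U] = 2.28,  E[V] = 0.92,  E[UV] = 2.12
Var(U) = 6.12 − (2.28)² = 0.9216;  Var(V) = 0.92 − (0.92)² = 0.0736
Cov(U,V) = 2.12 − (2.28)(0.92) = 0.0224
Var(-U + 2V) = (-1)²·0.9216 + (2)²·0.0736 + 2·(-1)·(2)·0.0224 = 1.1264

1.1264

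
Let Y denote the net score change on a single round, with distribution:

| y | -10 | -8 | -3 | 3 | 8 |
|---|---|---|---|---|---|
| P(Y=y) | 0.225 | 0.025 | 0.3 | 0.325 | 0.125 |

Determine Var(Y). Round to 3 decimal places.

35.834

E[Y] = (-10)(0.225) + (-8)(0.025) + (-3)(0.3) + (3)(0.325) + (8)(0.125) = -1.375
E[Y²] = (-10)²(0.225) + (-8)²(0.025) + (-3)²(0.3) + (3)²(0.325) + (8)²(0.125) = 37.725
Var(Y) = E[Y²] − (E[Y])² = 37.725 − (-1.375)² = 35.834375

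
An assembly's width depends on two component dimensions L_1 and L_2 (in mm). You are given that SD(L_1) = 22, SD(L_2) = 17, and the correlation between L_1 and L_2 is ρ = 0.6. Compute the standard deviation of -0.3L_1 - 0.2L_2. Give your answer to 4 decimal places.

var(L_1) = (22)² = 484;  var(L_2) = (17)² = 289
cov(L_1,L_2) = ρ·SD(L_1)·SD(L_2) = 0.6·22·17 = 224.4
var(-0.3L_1 - 0.2L_2) = (-0.3)²·var(L_1) + (-0.2)²·var(L_2) + 2·(-0.3)·(-0.2)·cov(L_1,L_2)
= 0.09·484 + 0.04·289 + 0.12·224.4 = 82.048
SD(-0.3L_1 - 0.2L_2) = √82.048 ≈ 9.0580

9.0580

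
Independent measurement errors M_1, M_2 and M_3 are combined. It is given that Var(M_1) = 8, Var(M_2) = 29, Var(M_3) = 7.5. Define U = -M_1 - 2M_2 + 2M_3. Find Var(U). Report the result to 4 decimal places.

By independence, Var(U) = (-1)²Var(M_1) + (-2)²Var(M_2) + (2)²Var(M_3)
= (-1)²·8 + (-2)²·29 + (2)²·7.5 = 154

154.0000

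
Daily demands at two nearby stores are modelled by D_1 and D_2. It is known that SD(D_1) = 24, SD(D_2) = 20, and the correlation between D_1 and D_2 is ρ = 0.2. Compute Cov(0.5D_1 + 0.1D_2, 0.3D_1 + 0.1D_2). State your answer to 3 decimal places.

98.080

V(D_1) = (24)² = 576;  V(D_2) = (20)² = 400
Cov(D_1,D_2) = ρ·SD(D_1)·SD(D_2) = 0.2·24·20 = 96
Cov(0.5D_1 + 0.1D_2, 0.3D_1 + 0.1D_2) = (0.5)(0.3)V(D_1) + (0.1)(0.1)V(D_2) + [(0.5)(0.1) + (0.1)(0.3)]Cov(D_1,D_2)
= 0.15·576 + 0.01·400 + 0.08·96 = 98.08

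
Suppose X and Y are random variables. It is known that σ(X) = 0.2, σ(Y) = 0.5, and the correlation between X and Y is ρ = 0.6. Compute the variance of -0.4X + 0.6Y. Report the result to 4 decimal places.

0.0676

V(X) = (0.2)² = 0.04;  V(Y) = (0.5)² = 0.25
Cov(X,Y) = ρ·σ(X)·σ(Y) = 0.6·0.2·0.5 = 0.06
V(-0.4X + 0.6Y) = (-0.4)²·V(X) + (0.6)²·V(Y) + 2·(-0.4)·(0.6)·Cov(X,Y)
= 0.16·0.04 + 0.36·0.25 + -0.48·0.06 = 0.0676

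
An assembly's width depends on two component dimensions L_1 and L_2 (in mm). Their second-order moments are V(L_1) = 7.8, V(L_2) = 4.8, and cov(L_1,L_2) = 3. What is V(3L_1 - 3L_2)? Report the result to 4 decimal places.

V(3L_1 - 3L_2) = (3)²·V(L_1) + (-3)²·V(L_2) + 2·(3)·(-3)·cov(L_1,L_2)
= 9·7.8 + 9·4.8 + -18·3 = 59.4

59.4000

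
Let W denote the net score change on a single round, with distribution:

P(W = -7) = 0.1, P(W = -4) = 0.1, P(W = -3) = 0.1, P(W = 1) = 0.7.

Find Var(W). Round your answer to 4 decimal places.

7.6100

E[W] = (-7)(0.1) + (-4)(0.1) + (-3)(0.1) + (1)(0.7) = -0.7
E[W²] = (-7)²(0.1) + (-4)²(0.1) + (-3)²(0.1) + (1)²(0.7) = 8.1
Var(W) = E[W²] − (E[W])² = 8.1 − (-0.7)² = 7.61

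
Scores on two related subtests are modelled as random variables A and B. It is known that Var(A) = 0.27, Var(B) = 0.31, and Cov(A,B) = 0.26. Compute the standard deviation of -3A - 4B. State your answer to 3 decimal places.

3.692

Var(-3A - 4B) = (-3)²·Var(A) + (-4)²·Var(B) + 2·(-3)·(-4)·Cov(A,B)
= 9·0.27 + 16·0.31 + 24·0.26 = 13.63
SD(-3A - 4B) = √13.63 ≈ 3.692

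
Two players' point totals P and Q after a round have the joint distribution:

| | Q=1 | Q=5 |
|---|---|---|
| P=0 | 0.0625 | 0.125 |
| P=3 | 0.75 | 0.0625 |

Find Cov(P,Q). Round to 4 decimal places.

-1.0781

E[P] = 2.4375,  E[Q] = 1.75
E[PQ] = 3.1875
Cov(P,Q) = E[PQ] − E[P]E[Q] = 3.1875 − (2.4375)(1.75) = -1.078125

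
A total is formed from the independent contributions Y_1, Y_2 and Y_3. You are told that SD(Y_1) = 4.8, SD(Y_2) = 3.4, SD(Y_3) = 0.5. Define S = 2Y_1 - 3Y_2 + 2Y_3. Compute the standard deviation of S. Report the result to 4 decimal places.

14.0428

V(Y_1) = 23.04, V(Y_2) = 11.56, V(Y_3) = 0.25
By independence, V(S) = (2)²V(Y_1) + (-3)²V(Y_2) + (2)²V(Y_3)
= (2)²·23.04 + (-3)²·11.56 + (2)²·0.25 = 197.2
SD(S) = √197.2 ≈ 14.0428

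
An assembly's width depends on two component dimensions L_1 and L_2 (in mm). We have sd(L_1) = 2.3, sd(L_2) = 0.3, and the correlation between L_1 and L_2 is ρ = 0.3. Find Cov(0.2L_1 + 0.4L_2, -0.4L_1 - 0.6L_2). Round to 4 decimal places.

Var(L_1) = (2.3)² = 5.29;  Var(L_2) = (0.3)² = 0.09
Cov(L_1,L_2) = ρ·sd(L_1)·sd(L_2) = 0.3·2.3·0.3 = 0.207
Cov(0.2L_1 + 0.4L_2, -0.4L_1 - 0.6L_2) = (0.2)(-0.4)Var(L_1) + (0.4)(-0.6)Var(L_2) + [(0.2)(-0.6) + (0.4)(-0.4)]Cov(L_1,L_2)
= -0.08·5.29 + -0.24·0.09 + -0.28·0.207 = -0.50276

-0.5028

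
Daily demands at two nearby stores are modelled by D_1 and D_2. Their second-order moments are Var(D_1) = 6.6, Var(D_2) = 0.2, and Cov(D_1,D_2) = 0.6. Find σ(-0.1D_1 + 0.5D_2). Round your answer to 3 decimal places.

0.237

Var(-0.1D_1 + 0.5D_2) = (-0.1)²·Var(D_1) + (0.5)²·Var(D_2) + 2·(-0.1)·(0.5)·Cov(D_1,D_2)
= 0.01·6.6 + 0.25·0.2 + -0.1·0.6 = 0.056
σ(-0.1D_1 + 0.5D_2) = √0.056 ≈ 0.237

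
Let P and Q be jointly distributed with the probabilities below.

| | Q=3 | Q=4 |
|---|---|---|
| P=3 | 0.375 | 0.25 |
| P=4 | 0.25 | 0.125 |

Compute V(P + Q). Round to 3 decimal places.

E[P] = 3.375,  E[Q] = 3.375,  E[PQ] = 11.375
V(P) = 11.625 − (3.375)² = 0.234375;  V(Q) = 11.625 − (3.375)² = 0.234375
Cov(P,Q) = 11.375 − (3.375)(3.375) = -0.015625
V(P + Q) = (1)²·0.234375 + (1)²·0.234375 + 2·(1)·(1)·-0.015625 = 0.4375

0.438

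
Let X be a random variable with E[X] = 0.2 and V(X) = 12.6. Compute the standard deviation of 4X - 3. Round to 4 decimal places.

V(4X - 3) = (4)²·12.6 = 201.6
sd(4X - 3) = √201.6 ≈ 14.1986

14.1986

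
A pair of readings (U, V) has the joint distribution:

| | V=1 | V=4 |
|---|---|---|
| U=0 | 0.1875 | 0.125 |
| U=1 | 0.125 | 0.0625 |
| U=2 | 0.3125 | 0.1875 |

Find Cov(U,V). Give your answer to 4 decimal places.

E[U] = 1.1875,  E[V] = 2.125
E[UV] = 2.5
Cov(U,V) = E[UV] − E[U]E[V] = 2.5 − (1.1875)(2.125) = -0.0234375

-0.0234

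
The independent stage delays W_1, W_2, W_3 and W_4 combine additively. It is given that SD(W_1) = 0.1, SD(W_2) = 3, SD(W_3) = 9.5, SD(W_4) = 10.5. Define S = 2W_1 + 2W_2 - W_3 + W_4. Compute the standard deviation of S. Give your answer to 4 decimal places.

15.3799

Var(W_1) = 0.01, Var(W_2) = 9, Var(W_3) = 90.25, Var(W_4) = 110.25
By independence, Var(S) = (2)²Var(W_1) + (2)²Var(W_2) + (-1)²Var(W_3) + (1)²Var(W_4)
= (2)²·0.01 + (2)²·9 + (-1)²·90.25 + (1)²·110.25 = 236.54
SD(S) = √236.54 ≈ 15.3799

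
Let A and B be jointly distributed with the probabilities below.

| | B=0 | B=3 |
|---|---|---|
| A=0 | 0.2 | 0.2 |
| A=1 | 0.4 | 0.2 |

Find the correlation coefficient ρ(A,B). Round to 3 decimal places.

E[A] = 0.6,  E[B] = 1.2
E[AB] = 0.6
cov(A,B) = E[AB] − E[A]E[B] = 0.6 − (0.6)(1.2) = -0.12
Var(A) = 0.24,  Var(B) = 2.16
ρ = -0.12 / √(0.24·2.16) ≈ -0.167

-0.167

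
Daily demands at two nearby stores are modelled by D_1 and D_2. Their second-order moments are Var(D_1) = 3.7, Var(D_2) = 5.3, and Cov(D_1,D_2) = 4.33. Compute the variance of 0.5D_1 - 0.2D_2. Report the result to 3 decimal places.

0.271

Var(0.5D_1 - 0.2D_2) = (0.5)²·Var(D_1) + (-0.2)²·Var(D_2) + 2·(0.5)·(-0.2)·Cov(D_1,D_2)
= 0.25·3.7 + 0.04·5.3 + -0.2·4.33 = 0.271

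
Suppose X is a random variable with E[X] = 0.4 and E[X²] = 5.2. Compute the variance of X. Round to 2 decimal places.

5.04

Var(X) = 5.2 − (0.4)² = 5.04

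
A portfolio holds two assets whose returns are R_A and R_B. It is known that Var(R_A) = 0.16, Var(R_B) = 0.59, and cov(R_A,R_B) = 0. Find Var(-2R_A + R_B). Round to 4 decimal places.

Var(-2R_A + R_B) = (-2)²·Var(R_A) + (1)²·Var(R_B) + 2·(-2)·(1)·cov(R_A,R_B)
= 4·0.16 + 1·0.59 + -4·0 = 1.23

1.2300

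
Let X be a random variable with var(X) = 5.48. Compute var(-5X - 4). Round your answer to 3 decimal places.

137.000

var(-5X - 4) = (-5)²·var(X) = 25·5.48 = 137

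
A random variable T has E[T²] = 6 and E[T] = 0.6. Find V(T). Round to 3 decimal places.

V(T) = 6 − (0.6)² = 5.64

5.640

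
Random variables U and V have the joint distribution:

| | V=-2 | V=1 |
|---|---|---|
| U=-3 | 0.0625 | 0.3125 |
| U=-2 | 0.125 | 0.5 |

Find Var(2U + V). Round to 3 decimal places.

E[U] = -2.375,  E[V] = 0.4375,  E[UV] = -1.0625
Var(U) = 5.875 − (-2.375)² = 0.234375;  Var(V) = 1.5625 − (0.4375)² = 1.37109375
cov(U,V) = -1.0625 − (-2.375)(0.4375) = -0.0234375
Var(2U + V) = (2)²·0.234375 + (1)²·1.37109375 + 2·(2)·(1)·-0.0234375 = 2.21484375

2.215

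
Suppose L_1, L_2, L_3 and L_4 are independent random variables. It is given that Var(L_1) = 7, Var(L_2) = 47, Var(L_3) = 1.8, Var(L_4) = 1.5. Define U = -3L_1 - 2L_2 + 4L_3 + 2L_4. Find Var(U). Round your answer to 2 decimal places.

By independence, Var(U) = (-3)²Var(L_1) + (-2)²Var(L_2) + (4)²Var(L_3) + (2)²Var(L_4)
= (-3)²·7 + (-2)²·47 + (4)²·1.8 + (2)²·1.5 = 285.8

285.80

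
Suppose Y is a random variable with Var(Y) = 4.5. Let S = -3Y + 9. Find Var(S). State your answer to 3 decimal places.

40.500

Var(-3Y + 9) = (-3)²·Var(Y) = 9·4.5 = 40.5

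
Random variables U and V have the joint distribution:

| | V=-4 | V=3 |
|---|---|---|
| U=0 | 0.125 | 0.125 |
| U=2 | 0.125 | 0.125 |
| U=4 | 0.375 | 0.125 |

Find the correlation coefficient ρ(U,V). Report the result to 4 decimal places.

-0.2335

E[U] = 2.5,  E[V] = -1.375
E[UV] = -4.75
Cov(U,V) = E[UV] − E[U]E[V] = -4.75 − (2.5)(-1.375) = -1.3125
Var(U) = 2.75,  Var(V) = 11.484375
ρ = -1.3125 / √(2.75·11.484375) ≈ -0.2335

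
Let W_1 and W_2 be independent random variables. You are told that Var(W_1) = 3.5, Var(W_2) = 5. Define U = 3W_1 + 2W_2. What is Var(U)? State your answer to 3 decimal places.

By independence, Var(U) = (3)²Var(W_1) + (2)²Var(W_2)
= (3)²·3.5 + (2)²·5 = 51.5

51.500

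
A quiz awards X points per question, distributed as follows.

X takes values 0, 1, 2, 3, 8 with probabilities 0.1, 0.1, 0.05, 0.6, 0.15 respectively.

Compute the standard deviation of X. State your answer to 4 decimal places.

2.2494

E[X] = (0)(0.1) + (1)(0.1) + (2)(0.05) + (3)(0.6) + (8)(0.15) = 3.2
E[X²] = (0)²(0.1) + (1)²(0.1) + (2)²(0.05) + (3)²(0.6) + (8)²(0.15) = 15.3
V(X) = E[X²] − (E[X])² = 15.3 − (3.2)² = 5.06
sd(X) = √5.06 ≈ 2.2494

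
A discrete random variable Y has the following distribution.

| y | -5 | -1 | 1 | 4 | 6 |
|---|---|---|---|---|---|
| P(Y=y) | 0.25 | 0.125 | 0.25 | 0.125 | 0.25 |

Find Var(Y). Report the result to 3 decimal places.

16.859

E[Y] = (-5)(0.25) + (-1)(0.125) + (1)(0.25) + (4)(0.125) + (6)(0.25) = 0.875
E[Y²] = (-5)²(0.25) + (-1)²(0.125) + (1)²(0.25) + (4)²(0.125) + (6)²(0.25) = 17.625
Var(Y) = E[Y²] − (E[Y])² = 17.625 − (0.875)² = 16.859375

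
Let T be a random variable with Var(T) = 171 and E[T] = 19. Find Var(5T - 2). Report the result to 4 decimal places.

Var(5T - 2) = (5)²·Var(T) = 25·171 = 4275

4275.0000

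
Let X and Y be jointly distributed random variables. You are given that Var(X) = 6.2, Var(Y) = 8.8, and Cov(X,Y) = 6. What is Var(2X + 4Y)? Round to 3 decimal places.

261.600

Var(2X + 4Y) = (2)²·Var(X) + (4)²·Var(Y) + 2·(2)·(4)·Cov(X,Y)
= 4·6.2 + 16·8.8 + 16·6 = 261.6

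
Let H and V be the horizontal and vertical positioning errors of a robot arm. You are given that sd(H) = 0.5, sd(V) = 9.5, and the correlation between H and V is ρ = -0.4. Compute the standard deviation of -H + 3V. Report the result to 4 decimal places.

28.7037

var(H) = (0.5)² = 0.25;  var(V) = (9.5)² = 90.25
cov(H,V) = ρ·sd(H)·sd(V) = -0.4·0.5·9.5 = -1.9
var(-H + 3V) = (-1)²·var(H) + (3)²·var(V) + 2·(-1)·(3)·cov(H,V)
= 1·0.25 + 9·90.25 + -6·-1.9 = 823.9
sd(-H + 3V) = √823.9 ≈ 28.7037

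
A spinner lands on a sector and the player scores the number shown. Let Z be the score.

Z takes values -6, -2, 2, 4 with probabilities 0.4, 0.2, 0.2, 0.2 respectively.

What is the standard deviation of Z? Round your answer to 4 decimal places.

4.0792

E[Z] = (-6)(0.4) + (-2)(0.2) + (2)(0.2) + (4)(0.2) = -1.6
E[Z²] = (-6)²(0.4) + (-2)²(0.2) + (2)²(0.2) + (4)²(0.2) = 19.2
Var(Z) = E[Z²] − (E[Z])² = 19.2 − (-1.6)² = 16.64
sd(Z) = √16.64 ≈ 4.0792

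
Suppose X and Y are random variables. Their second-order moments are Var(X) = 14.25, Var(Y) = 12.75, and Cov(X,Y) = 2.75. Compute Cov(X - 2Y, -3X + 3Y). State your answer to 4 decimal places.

-94.5000

Cov(X - 2Y, -3X + 3Y) = (1)(-3)Var(X) + (-2)(3)Var(Y) + [(1)(3) + (-2)(-3)]Cov(X,Y)
= -3·14.25 + -6·12.75 + 9·2.75 = -94.5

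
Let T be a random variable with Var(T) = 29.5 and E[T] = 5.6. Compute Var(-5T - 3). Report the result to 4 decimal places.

Var(-5T - 3) = (-5)²·Var(T) = 25·29.5 = 737.5

737.5000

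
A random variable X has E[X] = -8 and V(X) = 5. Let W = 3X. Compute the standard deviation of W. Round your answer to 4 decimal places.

6.7082

V(3X) = (3)²·5 = 45
σ(W) = √45 ≈ 6.7082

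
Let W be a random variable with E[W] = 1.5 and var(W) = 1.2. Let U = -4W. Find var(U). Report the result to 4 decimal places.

var(-4W) = (-4)²·var(W) = 16·1.2 = 19.2

19.2000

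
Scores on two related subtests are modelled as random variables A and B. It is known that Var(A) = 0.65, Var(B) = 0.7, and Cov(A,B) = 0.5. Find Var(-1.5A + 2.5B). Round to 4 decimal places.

2.0875

Var(-1.5A + 2.5B) = (-1.5)²·Var(A) + (2.5)²·Var(B) + 2·(-1.5)·(2.5)·Cov(A,B)
= 2.25·0.65 + 6.25·0.7 + -7.5·0.5 = 2.0875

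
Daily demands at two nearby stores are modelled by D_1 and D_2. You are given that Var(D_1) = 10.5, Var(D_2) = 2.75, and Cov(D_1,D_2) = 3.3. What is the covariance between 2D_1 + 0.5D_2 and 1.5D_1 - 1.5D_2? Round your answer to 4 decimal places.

22.0125

Cov(2D_1 + 0.5D_2, 1.5D_1 - 1.5D_2) = (2)(1.5)Var(D_1) + (0.5)(-1.5)Var(D_2) + [(2)(-1.5) + (0.5)(1.5)]Cov(D_1,D_2)
= 3·10.5 + -0.75·2.75 + -2.25·3.3 = 22.0125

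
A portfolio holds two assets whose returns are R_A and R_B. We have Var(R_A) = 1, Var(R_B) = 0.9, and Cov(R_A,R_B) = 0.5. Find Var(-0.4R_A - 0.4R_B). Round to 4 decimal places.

Var(-0.4R_A - 0.4R_B) = (-0.4)²·Var(R_A) + (-0.4)²·Var(R_B) + 2·(-0.4)·(-0.4)·Cov(R_A,R_B)
= 0.16·1 + 0.16·0.9 + 0.32·0.5 = 0.464

0.4640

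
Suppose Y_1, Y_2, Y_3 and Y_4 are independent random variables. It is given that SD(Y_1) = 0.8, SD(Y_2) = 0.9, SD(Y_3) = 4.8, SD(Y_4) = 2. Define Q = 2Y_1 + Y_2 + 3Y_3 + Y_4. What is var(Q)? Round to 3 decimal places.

var(Y_1) = 0.64, var(Y_2) = 0.81, var(Y_3) = 23.04, var(Y_4) = 4
By independence, var(Q) = (2)²var(Y_1) + (1)²var(Y_2) + (3)²var(Y_3) + (1)²var(Y_4)
= (2)²·0.64 + (1)²·0.81 + (3)²·23.04 + (1)²·4 = 214.73

214.730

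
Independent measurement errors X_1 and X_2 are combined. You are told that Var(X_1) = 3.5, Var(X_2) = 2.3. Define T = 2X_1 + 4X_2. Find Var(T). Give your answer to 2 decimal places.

By independence, Var(T) = (2)²Var(X_1) + (4)²Var(X_2)
= (2)²·3.5 + (4)²·2.3 = 50.8

50.80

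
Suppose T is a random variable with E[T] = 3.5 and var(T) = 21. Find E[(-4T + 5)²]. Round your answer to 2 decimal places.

E[-4T + 5] = -4·3.5 + 5 = -9
var(-4T + 5) = (-4)²·21 = 336
E[(-4T + 5)²] = var((-4T + 5)) + (E[(-4T + 5)])² = 336 + (-9)² = 417

417.00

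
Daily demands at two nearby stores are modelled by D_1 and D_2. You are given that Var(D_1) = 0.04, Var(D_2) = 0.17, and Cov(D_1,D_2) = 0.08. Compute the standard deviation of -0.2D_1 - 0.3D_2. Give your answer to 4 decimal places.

0.1628

Var(-0.2D_1 - 0.3D_2) = (-0.2)²·Var(D_1) + (-0.3)²·Var(D_2) + 2·(-0.2)·(-0.3)·Cov(D_1,D_2)
= 0.04·0.04 + 0.09·0.17 + 0.12·0.08 = 0.0265
SD(-0.2D_1 - 0.3D_2) = √0.0265 ≈ 0.1628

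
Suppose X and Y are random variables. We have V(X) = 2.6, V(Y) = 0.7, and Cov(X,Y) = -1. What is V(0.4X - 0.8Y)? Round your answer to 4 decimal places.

V(0.4X - 0.8Y) = (0.4)²·V(X) + (-0.8)²·V(Y) + 2·(0.4)·(-0.8)·Cov(X,Y)
= 0.16·2.6 + 0.64·0.7 + -0.64·-1 = 1.504

1.5040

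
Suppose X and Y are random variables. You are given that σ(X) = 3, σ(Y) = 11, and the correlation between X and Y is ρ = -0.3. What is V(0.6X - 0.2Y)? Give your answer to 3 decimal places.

10.456

V(X) = (3)² = 9;  V(Y) = (11)² = 121
Cov(X,Y) = ρ·σ(X)·σ(Y) = -0.3·3·11 = -9.9
V(0.6X - 0.2Y) = (0.6)²·V(X) + (-0.2)²·V(Y) + 2·(0.6)·(-0.2)·Cov(X,Y)
= 0.36·9 + 0.04·121 + -0.24·-9.9 = 10.456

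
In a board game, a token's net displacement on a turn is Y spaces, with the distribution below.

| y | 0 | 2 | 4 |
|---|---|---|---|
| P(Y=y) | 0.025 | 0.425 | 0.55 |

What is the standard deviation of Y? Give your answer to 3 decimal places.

E[Y] = (0)(0.025) + (2)(0.425) + (4)(0.55) = 3.05
E[Y²] = (0)²(0.025) + (2)²(0.425) + (4)²(0.55) = 10.5
V(Y) = E[Y²] − (E[Y])² = 10.5 − (3.05)² = 1.1975
SD(Y) = √1.1975 ≈ 1.094

1.094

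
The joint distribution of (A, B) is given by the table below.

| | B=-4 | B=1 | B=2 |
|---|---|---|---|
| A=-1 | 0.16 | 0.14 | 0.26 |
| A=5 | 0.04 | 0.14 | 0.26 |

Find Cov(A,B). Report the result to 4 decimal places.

1.6272

E[A] = 1.64,  E[B] = 0.52
E[AB] = 2.48
Cov(A,B) = E[AB] − E[A]E[B] = 2.48 − (1.64)(0.52) = 1.6272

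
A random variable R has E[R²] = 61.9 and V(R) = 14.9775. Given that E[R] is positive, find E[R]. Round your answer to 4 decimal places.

(E[R])² = E[R²] − V(R) = 61.9 − 14.9775 = 46.9225
E[R] = √46.9225 = 6.85

6.8500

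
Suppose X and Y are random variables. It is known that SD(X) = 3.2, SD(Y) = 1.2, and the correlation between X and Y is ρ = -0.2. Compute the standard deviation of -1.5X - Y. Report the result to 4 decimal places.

Var(X) = (3.2)² = 10.24;  Var(Y) = (1.2)² = 1.44
Cov(X,Y) = ρ·SD(X)·SD(Y) = -0.2·3.2·1.2 = -0.768
Var(-1.5X - Y) = (-1.5)²·Var(X) + (-1)²·Var(Y) + 2·(-1.5)·(-1)·Cov(X,Y)
= 2.25·10.24 + 1·1.44 + 3·-0.768 = 22.176
SD(-1.5X - Y) = √22.176 ≈ 4.7091

4.7091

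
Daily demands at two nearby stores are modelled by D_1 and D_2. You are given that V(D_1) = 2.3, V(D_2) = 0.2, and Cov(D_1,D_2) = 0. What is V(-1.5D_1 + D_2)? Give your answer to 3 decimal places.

5.375

V(-1.5D_1 + D_2) = (-1.5)²·V(D_1) + (1)²·V(D_2) + 2·(-1.5)·(1)·Cov(D_1,D_2)
= 2.25·2.3 + 1·0.2 + -3·0 = 5.375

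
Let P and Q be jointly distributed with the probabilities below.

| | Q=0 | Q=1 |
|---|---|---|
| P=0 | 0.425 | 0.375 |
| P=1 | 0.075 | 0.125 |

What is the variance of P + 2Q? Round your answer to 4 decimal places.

1.2600

E[P] = 0.2,  E[Q] = 0.5,  E[PQ] = 0.125
var(P) = 0.2 − (0.2)² = 0.16;  var(Q) = 0.5 − (0.5)² = 0.25
cov(P,Q) = 0.125 − (0.2)(0.5) = 0.025
var(P + 2Q) = (1)²·0.16 + (2)²·0.25 + 2·(1)·(2)·0.025 = 1.26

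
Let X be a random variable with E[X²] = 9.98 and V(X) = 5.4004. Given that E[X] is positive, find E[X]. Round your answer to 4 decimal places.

2.1400

(E[X])² = E[X²] − V(X) = 9.98 − 5.4004 = 4.5796
E[X] = √4.5796 = 2.14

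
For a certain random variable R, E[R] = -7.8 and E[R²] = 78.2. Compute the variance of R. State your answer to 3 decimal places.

var(R) = 78.2 − (-7.8)² = 17.36

17.360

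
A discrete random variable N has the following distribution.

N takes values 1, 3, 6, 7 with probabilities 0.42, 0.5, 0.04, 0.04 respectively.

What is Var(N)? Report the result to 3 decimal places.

E[N] = (1)(0.42) + (3)(0.5) + (6)(0.04) + (7)(0.04) = 2.44
E[N²] = (1)²(0.42) + (3)²(0.5) + (6)²(0.04) + (7)²(0.04) = 8.32
Var(N) = E[N²] − (E[N])² = 8.32 − (2.44)² = 2.3664

2.366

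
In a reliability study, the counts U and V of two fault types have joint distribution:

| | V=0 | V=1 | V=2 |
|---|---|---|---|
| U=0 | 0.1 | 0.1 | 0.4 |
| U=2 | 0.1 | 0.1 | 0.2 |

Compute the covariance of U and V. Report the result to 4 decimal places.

-0.1200

E[U] = 0.8,  E[V] = 1.4
E[UV] = 1
Cov(U,V) = E[UV] − E[U]E[V] = 1 − (0.8)(1.4) = -0.12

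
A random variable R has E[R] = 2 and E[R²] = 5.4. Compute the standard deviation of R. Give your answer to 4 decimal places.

V(R) = 5.4 − (2)² = 1.4
sd(R) = √1.4 ≈ 1.1832

1.1832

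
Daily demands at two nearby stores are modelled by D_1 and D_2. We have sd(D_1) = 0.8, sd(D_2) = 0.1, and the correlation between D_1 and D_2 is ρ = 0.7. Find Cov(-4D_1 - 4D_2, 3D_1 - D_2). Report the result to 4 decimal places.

var(D_1) = (0.8)² = 0.64;  var(D_2) = (0.1)² = 0.01
Cov(D_1,D_2) = ρ·sd(D_1)·sd(D_2) = 0.7·0.8·0.1 = 0.056
Cov(-4D_1 - 4D_2, 3D_1 - D_2) = (-4)(3)var(D_1) + (-4)(-1)var(D_2) + [(-4)(-1) + (-4)(3)]Cov(D_1,D_2)
= -12·0.64 + 4·0.01 + -8·0.056 = -8.088

-8.0880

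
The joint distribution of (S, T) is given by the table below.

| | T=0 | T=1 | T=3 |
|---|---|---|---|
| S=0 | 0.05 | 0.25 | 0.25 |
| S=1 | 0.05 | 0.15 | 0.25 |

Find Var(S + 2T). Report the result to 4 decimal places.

5.5875

E[S] = 0.45,  E[T] = 1.9,  E[ST] = 0.9
Var(S) = 0.45 − (0.45)² = 0.2475;  Var(T) = 4.9 − (1.9)² = 1.29
Cov(S,T) = 0.9 − (0.45)(1.9) = 0.045
Var(S + 2T) = (1)²·0.2475 + (2)²·1.29 + 2·(1)·(2)·0.045 = 5.5875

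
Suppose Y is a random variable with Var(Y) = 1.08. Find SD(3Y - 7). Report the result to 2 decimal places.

Var(3Y - 7) = (3)²·1.08 = 9.72
SD(3Y - 7) = √9.72 ≈ 3.12

3.12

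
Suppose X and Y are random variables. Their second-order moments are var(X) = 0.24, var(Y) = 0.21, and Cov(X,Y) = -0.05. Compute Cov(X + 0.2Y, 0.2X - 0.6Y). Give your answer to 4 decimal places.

0.0508

Cov(X + 0.2Y, 0.2X - 0.6Y) = (1)(0.2)var(X) + (0.2)(-0.6)var(Y) + [(1)(-0.6) + (0.2)(0.2)]Cov(X,Y)
= 0.2·0.24 + -0.12·0.21 + -0.56·-0.05 = 0.0508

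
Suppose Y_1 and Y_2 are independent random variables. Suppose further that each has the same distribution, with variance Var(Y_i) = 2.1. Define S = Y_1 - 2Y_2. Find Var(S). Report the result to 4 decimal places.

10.5000

By independence, Var(S) = (1)²Var(Y_1) + (-2)²Var(Y_2)
= (1)²·2.1 + (-2)²·2.1 = 10.5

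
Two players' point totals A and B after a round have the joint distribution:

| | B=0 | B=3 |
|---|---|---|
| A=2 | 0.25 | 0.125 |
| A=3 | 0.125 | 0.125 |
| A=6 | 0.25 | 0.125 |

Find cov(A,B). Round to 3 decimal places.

-0.094

E[A] = 3.75,  E[B] = 1.125
E[AB] = 4.125
cov(A,B) = E[AB] − E[A]E[B] = 4.125 − (3.75)(1.125) = -0.09375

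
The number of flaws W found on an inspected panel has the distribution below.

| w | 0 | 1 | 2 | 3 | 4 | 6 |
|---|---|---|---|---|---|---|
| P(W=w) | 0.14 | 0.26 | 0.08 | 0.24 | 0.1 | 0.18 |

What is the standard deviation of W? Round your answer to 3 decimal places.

1.989

E[W] = (0)(0.14) + (1)(0.26) + (2)(0.08) + (3)(0.24) + (4)(0.1) + (6)(0.18) = 2.62
E[W²] = (0)²(0.14) + (1)²(0.26) + (2)²(0.08) + (3)²(0.24) + (4)²(0.1) + (6)²(0.18) = 10.82
V(W) = E[W²] − (E[W])² = 10.82 − (2.62)² = 3.9556
sd(W) = √3.9556 ≈ 1.989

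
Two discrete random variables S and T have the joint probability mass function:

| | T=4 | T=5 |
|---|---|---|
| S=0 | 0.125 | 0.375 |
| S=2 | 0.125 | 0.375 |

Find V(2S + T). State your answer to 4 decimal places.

E[S] = 1,  E[T] = 4.75,  E[ST] = 4.75
V(S) = 2 − (1)² = 1;  V(T) = 22.75 − (4.75)² = 0.1875
Cov(S,T) = 4.75 − (1)(4.75) = 0
V(2S + T) = (2)²·1 + (1)²·0.1875 + 2·(2)·(1)·0 = 4.1875

4.1875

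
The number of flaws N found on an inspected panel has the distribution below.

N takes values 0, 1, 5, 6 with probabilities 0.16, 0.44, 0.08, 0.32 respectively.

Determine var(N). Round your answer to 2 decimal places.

E[N] = (0)(0.16) + (1)(0.44) + (5)(0.08) + (6)(0.32) = 2.76
E[N²] = (0)²(0.16) + (1)²(0.44) + (5)²(0.08) + (6)²(0.32) = 13.96
var(N) = E[N²] − (E[N])² = 13.96 − (2.76)² = 6.3424

6.34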